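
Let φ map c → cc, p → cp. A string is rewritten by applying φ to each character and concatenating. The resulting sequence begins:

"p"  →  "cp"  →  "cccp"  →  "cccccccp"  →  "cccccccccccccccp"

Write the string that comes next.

Rewriting the 16 symbols of cccccccccccccccp one by one yields cc cc cc cc cc cc cc cc cc cc cc cc cc cc cc cp; concatenated:

cccccccccccccccccccccccccccccccp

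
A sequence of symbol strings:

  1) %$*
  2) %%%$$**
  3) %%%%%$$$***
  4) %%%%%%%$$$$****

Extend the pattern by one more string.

%%%%%%%%%$$$$$*****

Reading off run lengths: % runs 1, 3, 5, 7; $ runs 1, 2, 3, 4; * runs 1, 2, 3, 4 — each is linear in n (n = 1, 2, …).
At n = 5 the blocks have lengths 9, 5, 5.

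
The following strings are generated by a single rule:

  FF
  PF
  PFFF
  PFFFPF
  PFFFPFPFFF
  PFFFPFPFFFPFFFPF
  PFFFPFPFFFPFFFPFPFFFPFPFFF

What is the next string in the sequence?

From term 3 onward, concatenate the last term with the second-to-last: PF·FF = PFFF, PFFF·PF = PFFFPF, …
So term 8 is PFFFPFPFFFPFFFPFPFFFPFPFFF·PFFFPFPFFFPFFFPF.

PFFFPFPFFFPFFFPFPFFFPFPFFFPFFFPFPFFFPFFFPF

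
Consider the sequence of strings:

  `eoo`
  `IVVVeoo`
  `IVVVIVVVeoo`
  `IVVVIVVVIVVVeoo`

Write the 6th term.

IVVVIVVVIVVVIVVVIVVVeoo

Every step adds IVVV at the front: s(k+1) = IVVV·s(k).
From IVVVIVVVIVVVeoo, 2 further steps: IVVVIVVVIVVVeoo → IVVVIVVVIVVVIVVVeoo → (answer).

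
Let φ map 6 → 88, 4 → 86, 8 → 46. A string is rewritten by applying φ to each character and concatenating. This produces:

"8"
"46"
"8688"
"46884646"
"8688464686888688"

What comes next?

Rewriting the 16 symbols of 8688464686888688 one by one yields 46 88 46 46 86 88 86 88 46 88 46 46 46 88 46 46; concatenated:

46884646868886884688464646884646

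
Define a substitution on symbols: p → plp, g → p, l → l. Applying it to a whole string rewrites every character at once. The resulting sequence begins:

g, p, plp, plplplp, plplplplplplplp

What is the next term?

Replace each of the 15 characters of plplplplplplplp in place — plp l plp l plp l plp l plp l plp l plp l plp — and concatenate.

plplplplplplplplplplplplplplplp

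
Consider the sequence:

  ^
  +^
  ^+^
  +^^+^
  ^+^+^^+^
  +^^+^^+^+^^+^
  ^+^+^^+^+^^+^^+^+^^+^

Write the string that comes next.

Each term (from the third on) is the two preceding terms concatenated in order: term 3 = ^·+^ = ^+^.
The next term joins +^^+^^+^+^^+^ and ^+^+^^+^+^^+^^+^+^^+^.

+^^+^^+^+^^+^^+^+^^+^+^^+^^+^+^^+^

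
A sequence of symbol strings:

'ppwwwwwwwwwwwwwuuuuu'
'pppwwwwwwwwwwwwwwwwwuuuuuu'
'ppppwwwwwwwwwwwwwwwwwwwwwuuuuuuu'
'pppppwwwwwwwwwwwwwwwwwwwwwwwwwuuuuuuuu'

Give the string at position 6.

pppppppwwwwwwwwwwwwwwwwwwwwwwwwwwwwwwwwwuuuuuuuuuu

Term n consists of n-1 p's, followed by 4n+1 w's, followed by n+2 u's, where the shown terms are n = 3, 4, 5, 6.
Setting n = 8 gives 7, 33, 10 characters in each block.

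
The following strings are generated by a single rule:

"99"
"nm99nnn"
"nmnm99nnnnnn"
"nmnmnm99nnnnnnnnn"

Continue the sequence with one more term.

Every step adds nm to the front and nnn to the end of the previous string.
Applying this once more to nmnmnm99nnnnnnnnn:

nmnmnmnm99nnnnnnnnnnnn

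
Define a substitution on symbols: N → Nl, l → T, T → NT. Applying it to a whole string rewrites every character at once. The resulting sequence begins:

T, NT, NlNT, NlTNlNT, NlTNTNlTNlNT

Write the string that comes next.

Apply φ to NlTNTNlTNlNT symbol by symbol: N→Nl, l→T, T→NT, N→Nl, T→NT, N→Nl, l→T, T→NT, N→Nl, l→T, N→Nl, T→NT; joined: Nl T NT Nl NT Nl T NT Nl T Nl NT.

NlTNTNlNTNlTNTNlTNlNT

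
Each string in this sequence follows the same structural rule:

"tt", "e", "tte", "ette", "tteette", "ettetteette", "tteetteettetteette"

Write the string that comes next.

Each term (from the third on) is the two preceding terms concatenated in order: term 3 = tt·e = tte.
Continuing: ettetteette · tteetteettetteette gives term 8.

ettetteettetteetteettetteette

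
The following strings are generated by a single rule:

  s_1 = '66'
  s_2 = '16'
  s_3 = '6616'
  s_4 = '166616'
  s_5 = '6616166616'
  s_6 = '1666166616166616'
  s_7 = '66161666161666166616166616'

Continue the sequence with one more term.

166616661616661666161666161666166616166616

This is a Fibonacci-style word recurrence s(k) = s(k−2)·s(k−1): e.g. 66·16 = 6616.
So term 8 is 1666166616166616·66161666161666166616166616.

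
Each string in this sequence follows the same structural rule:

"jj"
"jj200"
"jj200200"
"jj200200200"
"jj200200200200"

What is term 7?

Each term is the previous one with 200 appended.
From jj200200200200, 2 further steps: jj200200200200 → jj200200200200200 → (answer).

jj200200200200200200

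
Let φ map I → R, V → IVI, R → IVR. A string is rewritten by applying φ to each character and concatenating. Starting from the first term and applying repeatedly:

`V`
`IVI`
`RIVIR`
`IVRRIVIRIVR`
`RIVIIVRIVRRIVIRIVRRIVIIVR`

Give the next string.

IVRRIVIRRIVIIVRRIVIIVRIVRRIVIRIVRRIVIIVRIVRRIVIRRIVIIVR

Replace each of the 25 characters of RIVIIVRIVRRIVIRIVRRIVIIVR in place — IVR R IVI R R IVI IVR R IVI IVR IVR R IVI R IVR R IVI IVR IVR R IVI R R IVI IVR — and concatenate.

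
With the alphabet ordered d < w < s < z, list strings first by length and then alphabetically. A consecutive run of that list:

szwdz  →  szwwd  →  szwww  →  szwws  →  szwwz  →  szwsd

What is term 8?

szwss

Advancing 2 positions from szwsd through szwsd → szwsw reaches term 8.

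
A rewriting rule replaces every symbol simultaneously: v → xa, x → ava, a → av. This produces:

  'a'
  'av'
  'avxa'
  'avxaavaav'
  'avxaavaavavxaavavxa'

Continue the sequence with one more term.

Rewriting the 19 symbols of avxaavaavavxaavavxa one by one yields av xa ava av av xa av av xa av xa ava av av xa av xa ava av; concatenated:

avxaavaavavxaavavxaavxaavaavavxaavxaavaav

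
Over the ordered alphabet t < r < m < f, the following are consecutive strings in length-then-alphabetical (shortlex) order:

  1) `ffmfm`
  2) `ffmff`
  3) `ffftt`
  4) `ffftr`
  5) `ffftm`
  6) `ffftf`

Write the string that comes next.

Treat ffftf as a base-4 numeral over the given alphabet and add one, carrying through any trailing f's.

fffrt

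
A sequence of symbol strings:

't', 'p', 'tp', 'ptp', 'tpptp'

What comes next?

ptptpptp

This is a Fibonacci-style word recurrence s(k) = s(k−2)·s(k−1): e.g. t·p = tp.
So term 6 is ptp·tpptp.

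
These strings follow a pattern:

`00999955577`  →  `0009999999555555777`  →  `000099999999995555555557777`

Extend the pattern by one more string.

The n-th term is n+1 0's then 3n+1 9's then 3n 5's then n+1 7's (n = 1, 2, …).
For the next term, n = 4, so the run lengths are 5, 13, 12, 5.

00000999999999999955555555555577777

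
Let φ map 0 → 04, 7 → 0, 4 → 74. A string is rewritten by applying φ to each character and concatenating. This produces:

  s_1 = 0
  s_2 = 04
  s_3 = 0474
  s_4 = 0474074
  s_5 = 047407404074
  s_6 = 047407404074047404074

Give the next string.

Replace each of the 21 characters of 047407404074047404074 in place — 04 74 0 74 04 0 74 04 74 04 0 74 04 74 0 74 04 74 04 0 74 — and concatenate.

0474074040740474040740474074047404074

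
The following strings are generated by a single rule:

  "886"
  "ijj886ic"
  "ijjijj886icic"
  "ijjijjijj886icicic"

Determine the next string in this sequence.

ijjijjijjijj886icicicic

s(k+1) = ijj·s(k)·ic, so each term gains ijj as a prefix and ic as a suffix.
So the next term is ijj·ijjijjijj886icicic·ic.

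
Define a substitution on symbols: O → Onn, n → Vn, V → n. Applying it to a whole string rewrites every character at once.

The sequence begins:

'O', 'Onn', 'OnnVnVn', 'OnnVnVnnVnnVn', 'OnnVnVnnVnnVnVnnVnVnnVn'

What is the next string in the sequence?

Applying the rule to each of the 23 symbols of OnnVnVnnVnnVnVnnVnVnnVn gives the pieces Onn Vn Vn n Vn n Vn Vn n Vn Vn n Vn n Vn Vn n Vn n Vn Vn n Vn, which concatenate to the answer.

OnnVnVnnVnnVnVnnVnVnnVnnVnVnnVnnVnVnnVn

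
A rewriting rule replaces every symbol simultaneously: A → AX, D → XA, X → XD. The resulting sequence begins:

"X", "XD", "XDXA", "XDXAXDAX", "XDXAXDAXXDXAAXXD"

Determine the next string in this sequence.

Rewriting the 16 symbols of XDXAXDAXXDXAAXXD one by one yields XD XA XD AX XD XA AX XD XD XA XD AX AX XD XD XA; concatenated:

XDXAXDAXXDXAAXXDXDXAXDAXAXXDXDXA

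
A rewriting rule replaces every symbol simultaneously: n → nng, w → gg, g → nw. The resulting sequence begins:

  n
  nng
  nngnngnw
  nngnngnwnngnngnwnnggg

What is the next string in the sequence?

Applying the rule to each of the 21 symbols of nngnngnwnngnngnwnnggg gives the pieces nng nng nw nng nng nw nng gg nng nng nw nng nng nw nng gg nng nng nw nw nw, which concatenate to the answer.

nngnngnwnngnngnwnngggnngnngnwnngnngnwnngggnngnngnwnwnw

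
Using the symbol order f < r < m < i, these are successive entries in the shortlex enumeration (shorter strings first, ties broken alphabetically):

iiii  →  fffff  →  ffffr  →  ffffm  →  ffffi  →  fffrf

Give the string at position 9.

fffri

Advancing 3 positions from fffrf through fffrf → fffrr → fffrm reaches term 9.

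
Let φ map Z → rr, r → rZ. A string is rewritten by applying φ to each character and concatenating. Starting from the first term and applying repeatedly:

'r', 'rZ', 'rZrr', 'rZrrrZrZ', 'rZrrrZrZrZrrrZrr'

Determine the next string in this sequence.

φ(rZrrrZrZrZrrrZrr) expands symbol-by-symbol to rZ rr rZ rZ rZ rr rZ rr rZ rr rZ rZ rZ rr rZ rZ; joining the 16 pieces gives the next term.

rZrrrZrZrZrrrZrrrZrrrZrZrZrrrZrZ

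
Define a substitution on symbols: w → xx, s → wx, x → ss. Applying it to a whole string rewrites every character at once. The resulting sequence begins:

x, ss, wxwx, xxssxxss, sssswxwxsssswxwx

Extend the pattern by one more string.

wxwxwxwxxxssxxsswxwxwxwxxxssxxss

φ(sssswxwxsssswxwx) expands symbol-by-symbol to wx wx wx wx xx ss xx ss wx wx wx wx xx ss xx ss; joining the 16 pieces gives the next term.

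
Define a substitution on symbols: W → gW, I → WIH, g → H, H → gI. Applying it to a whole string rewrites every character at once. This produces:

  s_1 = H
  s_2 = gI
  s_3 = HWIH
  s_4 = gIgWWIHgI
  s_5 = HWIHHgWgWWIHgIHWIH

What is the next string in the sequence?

gIgWWIHgIgIHgWHgWgWWIHgIHWIHgIgWWIHgI

φ(HWIHHgWgWWIHgIHWIH) expands symbol-by-symbol to gI gW WIH gI gI H gW H gW gW WIH gI H WIH gI gW WIH gI; joining the 18 pieces gives the next term.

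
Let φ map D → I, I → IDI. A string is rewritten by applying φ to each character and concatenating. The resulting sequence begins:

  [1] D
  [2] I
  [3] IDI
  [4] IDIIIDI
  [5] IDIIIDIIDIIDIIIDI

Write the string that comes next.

IDIIIDIIDIIDIIIDIIDIIIDIIDIIIDIIDIIDIIIDI

φ(IDIIIDIIDIIDIIIDI) expands symbol-by-symbol to IDI I IDI IDI IDI I IDI IDI I IDI IDI I IDI IDI IDI I IDI; joining the 17 pieces gives the next term.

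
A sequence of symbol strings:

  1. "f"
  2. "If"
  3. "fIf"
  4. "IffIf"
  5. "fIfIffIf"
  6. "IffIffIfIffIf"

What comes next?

This is a Fibonacci-style word recurrence s(k) = s(k−2)·s(k−1): e.g. f·If = fIf.
Continuing: fIfIffIf · IffIffIfIffIf gives term 7.

fIfIffIfIffIffIfIffIf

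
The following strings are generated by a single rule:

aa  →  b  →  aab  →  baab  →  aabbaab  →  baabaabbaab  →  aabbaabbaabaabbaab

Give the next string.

Each term (from the third on) is the two preceding terms concatenated in order: term 3 = aa·b = aab.
Continuing: baabaabbaab · aabbaabbaabaabbaab gives term 8.

baabaabbaabaabbaabbaabaabbaab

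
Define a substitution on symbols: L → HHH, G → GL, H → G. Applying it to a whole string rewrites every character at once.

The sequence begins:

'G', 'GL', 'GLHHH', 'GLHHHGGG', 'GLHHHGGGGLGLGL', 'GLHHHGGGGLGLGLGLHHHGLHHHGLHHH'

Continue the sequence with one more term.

GLHHHGGGGLGLGLGLHHHGLHHHGLHHHGLHHHGGGGLHHHGGGGLHHHGGG

Replace each of the 29 characters of GLHHHGGGGLGLGLGLHHHGLHHHGLHHH in place — GL HHH G G G GL GL GL GL HHH GL HHH GL HHH GL HHH G G G GL HHH G G G GL HHH G G G — and concatenate.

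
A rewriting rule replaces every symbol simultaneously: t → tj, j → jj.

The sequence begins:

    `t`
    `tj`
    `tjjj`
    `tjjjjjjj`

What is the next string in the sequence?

tjjjjjjjjjjjjjjj

Expanding tjjjjjjj: t→tj, j→jj, j→jj, j→jj, j→jj, j→jj, j→jj, j→jj. Concatenated: tj jj jj jj jj jj jj jj.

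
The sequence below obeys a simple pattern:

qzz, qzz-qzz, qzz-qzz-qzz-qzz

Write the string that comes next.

qzz-qzz-qzz-qzz-qzz-qzz-qzz-qzz

Every step duplicates the string with '-' between the halves.
One more doubling of qzz-qzz-qzz-qzz gives the answer.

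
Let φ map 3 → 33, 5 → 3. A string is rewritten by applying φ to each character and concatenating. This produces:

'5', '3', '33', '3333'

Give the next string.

33333333

Rewriting each symbol of 3333: 3→33, 3→33, 3→33, 3→33, which concatenates to 33 33 33 33.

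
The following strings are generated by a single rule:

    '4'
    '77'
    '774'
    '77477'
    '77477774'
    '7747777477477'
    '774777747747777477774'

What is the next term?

7747777477477774777747747777477477

From term 3 onward, concatenate the last term with the second-to-last: 77·4 = 774, 774·77 = 77477, …
Continuing: 774777747747777477774 · 7747777477477 gives term 8.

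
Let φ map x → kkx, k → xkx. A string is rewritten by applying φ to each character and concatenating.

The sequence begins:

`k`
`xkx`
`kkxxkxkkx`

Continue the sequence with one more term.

Rewriting each symbol of kkxxkxkkx: k→xkx, k→xkx, x→kkx, x→kkx, k→xkx, x→kkx, k→xkx, k→xkx, x→kkx, which concatenates to xkx xkx kkx kkx xkx kkx xkx xkx kkx.

xkxxkxkkxkkxxkxkkxxkxxkxkkx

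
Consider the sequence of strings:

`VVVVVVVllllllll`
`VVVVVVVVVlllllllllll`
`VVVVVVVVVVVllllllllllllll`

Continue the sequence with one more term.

The n-th term is 2n+1 V's then 3n-1 l's, where the shown terms are n = 3, 4, 5.
For the next term, n = 6, so the run lengths are 13, 17.

VVVVVVVVVVVVVlllllllllllllllll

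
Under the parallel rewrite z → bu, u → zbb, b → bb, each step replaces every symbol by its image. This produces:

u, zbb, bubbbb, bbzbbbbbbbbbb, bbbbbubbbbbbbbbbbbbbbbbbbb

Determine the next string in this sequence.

φ(bbbbbubbbbbbbbbbbbbbbbbbbb) expands symbol-by-symbol to bb bb bb bb bb zbb bb bb bb bb bb bb bb bb bb bb bb bb bb bb bb bb bb bb bb bb; joining the 26 pieces gives the next term.

bbbbbbbbbbzbbbbbbbbbbbbbbbbbbbbbbbbbbbbbbbbbbbbbbbbbb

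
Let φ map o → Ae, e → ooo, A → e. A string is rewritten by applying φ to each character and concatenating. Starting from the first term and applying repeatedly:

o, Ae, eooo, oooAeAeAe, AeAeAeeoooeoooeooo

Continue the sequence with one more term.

eoooeoooeooooooAeAeAeoooAeAeAeoooAeAeAe

φ(AeAeAeeoooeoooeooo) expands symbol-by-symbol to e ooo e ooo e ooo ooo Ae Ae Ae ooo Ae Ae Ae ooo Ae Ae Ae; joining the 18 pieces gives the next term.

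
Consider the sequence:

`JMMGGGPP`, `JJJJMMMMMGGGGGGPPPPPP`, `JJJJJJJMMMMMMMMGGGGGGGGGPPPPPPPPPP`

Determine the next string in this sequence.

JJJJJJJJJJMMMMMMMMMMMGGGGGGGGGGGGPPPPPPPPPPPPPP

The n-th term is 3n-2 J's then 3n-1 M's then 3n G's then 4n-2 P's (n = 1, 2, …).
For the next term, n = 4, so the run lengths are 10, 11, 12, 14.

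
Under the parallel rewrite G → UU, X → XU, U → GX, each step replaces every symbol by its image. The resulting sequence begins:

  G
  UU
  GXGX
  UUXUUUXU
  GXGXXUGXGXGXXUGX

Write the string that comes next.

φ(GXGXXUGXGXGXXUGX) expands symbol-by-symbol to UU XU UU XU XU GX UU XU UU XU UU XU XU GX UU XU; joining the 16 pieces gives the next term.

UUXUUUXUXUGXUUXUUUXUUUXUXUGXUUXU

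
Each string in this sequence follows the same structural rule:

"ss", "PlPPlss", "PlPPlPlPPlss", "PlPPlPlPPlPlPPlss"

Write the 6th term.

PlPPlPlPPlPlPPlPlPPlPlPPlss

Each term is the previous one with PlPPl prepended.
From PlPPlPlPPlPlPPlss, 2 further steps: PlPPlPlPPlPlPPlss → PlPPlPlPPlPlPPlPlPPlss → (answer).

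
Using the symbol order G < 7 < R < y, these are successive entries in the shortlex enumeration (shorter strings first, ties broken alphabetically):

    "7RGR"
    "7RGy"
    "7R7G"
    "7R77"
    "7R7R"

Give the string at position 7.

7RRG

Advancing 2 positions from 7R7R through 7R7R → 7R7y reaches term 7.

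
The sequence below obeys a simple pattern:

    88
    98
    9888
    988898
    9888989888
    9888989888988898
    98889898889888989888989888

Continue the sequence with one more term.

From term 3 onward, concatenate the last term with the second-to-last: 98·88 = 9888, 9888·98 = 988898, …
Continuing: 98889898889888989888989888 · 9888989888988898 gives term 8.

988898988898889898889898889888989888988898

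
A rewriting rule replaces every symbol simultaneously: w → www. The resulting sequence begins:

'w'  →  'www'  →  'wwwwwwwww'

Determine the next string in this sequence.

wwwwwwwwwwwwwwwwwwwwwwwwwww

Expanding wwwwwwwww: w→www, w→www, w→www, w→www, w→www, w→www, w→www, w→www, w→www. Concatenated: www www www www www www www www www.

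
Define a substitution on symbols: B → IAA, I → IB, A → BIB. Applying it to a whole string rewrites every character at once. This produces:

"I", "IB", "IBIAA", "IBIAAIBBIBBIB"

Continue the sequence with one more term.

φ(IBIAAIBBIBBIB) expands symbol-by-symbol to IB IAA IB BIB BIB IB IAA IAA IB IAA IAA IB IAA; joining the 13 pieces gives the next term.

IBIAAIBBIBBIBIBIAAIAAIBIAAIAAIBIAA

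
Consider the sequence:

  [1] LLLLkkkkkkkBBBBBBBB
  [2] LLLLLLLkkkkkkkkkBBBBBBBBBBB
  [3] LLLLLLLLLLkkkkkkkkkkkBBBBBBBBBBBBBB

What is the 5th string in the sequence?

The n-th term is 3n-2 L's then 2n+3 k's then 3n+2 B's, where the shown terms are n = 2, 3, 4.
Setting n = 6 gives 16, 15, 20 characters in each block.

LLLLLLLLLLLLLLLLkkkkkkkkkkkkkkkBBBBBBBBBBBBBBBBBBBB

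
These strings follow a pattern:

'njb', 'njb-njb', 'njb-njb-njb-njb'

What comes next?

njb-njb-njb-njb-njb-njb-njb-njb

s(k+1) = s(k)·-·s(k) — each term doubles the last with '-' between the halves.
So the next term is two copies of njb-njb-njb-njb with '-' between the halves.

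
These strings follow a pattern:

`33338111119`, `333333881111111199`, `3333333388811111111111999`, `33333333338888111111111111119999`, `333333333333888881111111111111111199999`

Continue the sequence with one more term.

3333333333333388888811111111111111111111999999

Each string has the form 3^{2n+2} 8^{n} 1^{3n+2} 9^{n} (n = 1, 2, …).
At n = 6 the blocks have lengths 14, 6, 20, 6.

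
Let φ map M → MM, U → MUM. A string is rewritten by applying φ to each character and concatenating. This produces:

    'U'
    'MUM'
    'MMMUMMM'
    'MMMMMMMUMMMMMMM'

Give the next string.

Replace each of the 15 characters of MMMMMMMUMMMMMMM in place — MM MM MM MM MM MM MM MUM MM MM MM MM MM MM MM — and concatenate.

MMMMMMMMMMMMMMMUMMMMMMMMMMMMMMM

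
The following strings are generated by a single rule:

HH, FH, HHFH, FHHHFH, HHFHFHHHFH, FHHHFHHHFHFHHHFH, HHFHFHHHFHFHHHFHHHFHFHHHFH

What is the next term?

This is a Fibonacci-style word recurrence s(k) = s(k−2)·s(k−1): e.g. HH·FH = HHFH.
Continuing: FHHHFHHHFHFHHHFH · HHFHFHHHFHFHHHFHHHFHFHHHFH gives term 8.

FHHHFHHHFHFHHHFHHHFHFHHHFHFHHHFHHHFHFHHHFH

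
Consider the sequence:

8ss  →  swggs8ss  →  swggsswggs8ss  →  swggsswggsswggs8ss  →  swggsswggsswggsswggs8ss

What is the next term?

swggsswggsswggsswggsswggs8ss

Every step adds swggs at the front: s(k+1) = swggs·s(k).
So the next term is swggs·swggsswggsswggsswggs8ss.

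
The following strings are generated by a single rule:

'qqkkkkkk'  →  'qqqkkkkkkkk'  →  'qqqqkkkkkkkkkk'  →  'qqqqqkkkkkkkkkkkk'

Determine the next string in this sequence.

qqqqqqkkkkkkkkkkkkkk

Term n consists of n q's, followed by 2n+2 k's, where the shown terms are n = 2, 3, 4, 5.
For the next term, n = 6, so the run lengths are 6, 14.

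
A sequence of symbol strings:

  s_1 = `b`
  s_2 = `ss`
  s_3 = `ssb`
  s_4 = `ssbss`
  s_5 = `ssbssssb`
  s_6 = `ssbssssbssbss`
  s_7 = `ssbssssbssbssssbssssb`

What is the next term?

This is a Fibonacci-style word recurrence s(k) = s(k−1)·s(k−2): e.g. ss·b = ssb.
So term 8 is ssbssssbssbssssbssssb·ssbssssbssbss.

ssbssssbssbssssbssssbssbssssbssbss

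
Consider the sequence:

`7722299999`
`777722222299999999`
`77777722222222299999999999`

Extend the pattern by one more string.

Reading off run lengths: 7 runs 2, 4, 6; 2 runs 3, 6, 9; 9 runs 5, 8, 11 — each is linear in n (n = 1, 2, …).
Setting n = 4 gives 8, 12, 14 characters in each block.

7777777722222222222299999999999999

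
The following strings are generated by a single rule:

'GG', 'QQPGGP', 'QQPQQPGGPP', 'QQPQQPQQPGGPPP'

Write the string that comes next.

Every step adds QQP to the front and P to the end of the previous string.
So the next term is QQP·QQPQQPQQPGGPPP·P.

QQPQQPQQPQQPGGPPPP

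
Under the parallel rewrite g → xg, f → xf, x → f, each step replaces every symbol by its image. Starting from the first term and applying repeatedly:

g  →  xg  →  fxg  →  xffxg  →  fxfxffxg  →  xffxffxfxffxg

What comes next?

fxfxffxfxffxffxfxffxg

Replace each of the 13 characters of xffxffxfxffxg in place — f xf xf f xf xf f xf f xf xf f xg — and concatenate.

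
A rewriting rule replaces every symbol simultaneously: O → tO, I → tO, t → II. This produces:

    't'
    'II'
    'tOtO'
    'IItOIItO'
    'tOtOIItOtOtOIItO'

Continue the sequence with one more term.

φ(tOtOIItOtOtOIItO) expands symbol-by-symbol to II tO II tO tO tO II tO II tO II tO tO tO II tO; joining the 16 pieces gives the next term.

IItOIItOtOtOIItOIItOIItOtOtOIItO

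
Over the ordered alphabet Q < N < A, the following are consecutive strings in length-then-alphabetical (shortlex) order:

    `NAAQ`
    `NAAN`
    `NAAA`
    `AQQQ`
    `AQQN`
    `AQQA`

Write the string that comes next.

The successor of AQQA increments the rightmost position that isn't already A and resets every position after it to Q.

AQNQ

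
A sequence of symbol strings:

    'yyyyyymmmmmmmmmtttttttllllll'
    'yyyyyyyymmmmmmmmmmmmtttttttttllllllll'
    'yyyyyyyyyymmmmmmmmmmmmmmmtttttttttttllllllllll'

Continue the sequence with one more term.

yyyyyyyyyyyymmmmmmmmmmmmmmmmmmtttttttttttttllllllllllll

Reading off run lengths: y runs 6, 8, 10; m runs 9, 12, 15; t runs 7, 9, 11; l runs 6, 8, 10 — each is linear in n, where the shown terms are n = 3, 4, 5.
For the next term, n = 6, so the run lengths are 12, 18, 13, 12.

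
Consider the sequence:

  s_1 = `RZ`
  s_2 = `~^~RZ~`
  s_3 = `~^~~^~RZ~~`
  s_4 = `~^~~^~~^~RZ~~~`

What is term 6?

Each term wraps the previous one in ~^~ on the left and ~ on the right.
From ~^~~^~~^~RZ~~~, 2 further steps: ~^~~^~~^~RZ~~~ → ~^~~^~~^~~^~RZ~~~~ → (answer).

~^~~^~~^~~^~~^~RZ~~~~~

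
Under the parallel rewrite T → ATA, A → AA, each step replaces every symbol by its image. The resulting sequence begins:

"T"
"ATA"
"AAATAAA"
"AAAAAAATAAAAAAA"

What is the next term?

Rewriting the 15 symbols of AAAAAAATAAAAAAA one by one yields AA AA AA AA AA AA AA ATA AA AA AA AA AA AA AA; concatenated:

AAAAAAAAAAAAAAATAAAAAAAAAAAAAAA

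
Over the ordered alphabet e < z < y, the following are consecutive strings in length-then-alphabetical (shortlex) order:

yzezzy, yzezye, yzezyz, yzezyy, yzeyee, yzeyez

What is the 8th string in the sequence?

yzeyze

Continuing the enumeration 2 steps past yzeyez: yzeyez → yzeyey → (answer).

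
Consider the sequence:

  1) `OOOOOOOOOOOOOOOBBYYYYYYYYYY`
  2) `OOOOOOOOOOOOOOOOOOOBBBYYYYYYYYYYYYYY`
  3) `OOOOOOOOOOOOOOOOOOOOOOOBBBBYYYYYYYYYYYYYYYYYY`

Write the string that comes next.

OOOOOOOOOOOOOOOOOOOOOOOOOOOBBBBBYYYYYYYYYYYYYYYYYYYYYY

The n-th term is 4n+3 O's then n-1 B's then 4n-2 Y's, where the shown terms are n = 3, 4, 5.
For the next term, n = 6, so the run lengths are 27, 5, 22.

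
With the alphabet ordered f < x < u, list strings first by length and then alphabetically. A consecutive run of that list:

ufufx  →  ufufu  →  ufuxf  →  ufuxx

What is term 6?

Stepping forward 2 times from ufuxx: ufuxx → ufuxu, then the target.

ufuuf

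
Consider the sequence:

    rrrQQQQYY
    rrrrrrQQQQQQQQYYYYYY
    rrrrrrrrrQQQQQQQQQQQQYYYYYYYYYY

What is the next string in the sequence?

Reading off run lengths: r runs 3, 6, 9; Q runs 4, 8, 12; Y runs 2, 6, 10 — each is linear in n (n = 1, 2, …).
For the next term, n = 4, so the run lengths are 12, 16, 14.

rrrrrrrrrrrrQQQQQQQQQQQQQQQQYYYYYYYYYYYYYY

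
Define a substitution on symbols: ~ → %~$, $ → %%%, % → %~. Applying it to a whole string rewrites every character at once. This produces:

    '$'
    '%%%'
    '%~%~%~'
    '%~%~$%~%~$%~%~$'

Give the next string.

Rewriting the 15 symbols of %~%~$%~%~$%~%~$ one by one yields %~ %~$ %~ %~$ %%% %~ %~$ %~ %~$ %%% %~ %~$ %~ %~$ %%%; concatenated:

%~%~$%~%~$%%%%~%~$%~%~$%%%%~%~$%~%~$%%%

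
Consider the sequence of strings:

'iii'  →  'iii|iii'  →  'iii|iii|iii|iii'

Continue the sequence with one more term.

iii|iii|iii|iii|iii|iii|iii|iii

Every step duplicates the string with '|' between the halves.
So the next term is two copies of iii|iii|iii|iii with '|' between the halves.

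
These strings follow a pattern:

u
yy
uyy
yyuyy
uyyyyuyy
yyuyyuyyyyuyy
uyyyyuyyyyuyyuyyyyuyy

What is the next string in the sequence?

This is a Fibonacci-style word recurrence s(k) = s(k−2)·s(k−1): e.g. u·yy = uyy.
The next term joins yyuyyuyyyyuyy and uyyyyuyyyyuyyuyyyyuyy.

yyuyyuyyyyuyyuyyyyuyyyyuyyuyyyyuyy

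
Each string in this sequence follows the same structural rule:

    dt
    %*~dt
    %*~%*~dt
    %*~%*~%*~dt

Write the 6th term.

Each term is the previous one with %*~ prepended.
From %*~%*~%*~dt, 2 further steps: %*~%*~%*~dt → %*~%*~%*~%*~dt → (answer).

%*~%*~%*~%*~%*~dt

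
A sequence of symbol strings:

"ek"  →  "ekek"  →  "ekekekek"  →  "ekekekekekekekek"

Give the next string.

ekekekekekekekekekekekekekekekek

Each string is two copies of the previous one concatenated.
So the next term is two copies of ekekekekekekekek.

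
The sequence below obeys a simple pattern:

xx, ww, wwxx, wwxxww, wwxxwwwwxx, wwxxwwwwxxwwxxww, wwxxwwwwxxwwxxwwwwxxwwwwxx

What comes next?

wwxxwwwwxxwwxxwwwwxxwwwwxxwwxxwwwwxxwwxxww

Each term (from the third on) is the previous term followed by the one before it: term 3 = ww·xx = wwxx.
So term 8 is wwxxwwwwxxwwxxwwwwxxwwwwxx·wwxxwwwwxxwwxxww.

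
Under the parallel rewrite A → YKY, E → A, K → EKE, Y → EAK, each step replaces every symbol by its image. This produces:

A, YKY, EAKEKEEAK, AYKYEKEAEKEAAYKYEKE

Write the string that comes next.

YKYEAKEKEEAKAEKEAYKYAEKEAYKYYKYEAKEKEEAKAEKEA

Applying the rule to each of the 19 symbols of AYKYEKEAEKEAAYKYEKE gives the pieces YKY EAK EKE EAK A EKE A YKY A EKE A YKY YKY EAK EKE EAK A EKE A, which concatenate to the answer.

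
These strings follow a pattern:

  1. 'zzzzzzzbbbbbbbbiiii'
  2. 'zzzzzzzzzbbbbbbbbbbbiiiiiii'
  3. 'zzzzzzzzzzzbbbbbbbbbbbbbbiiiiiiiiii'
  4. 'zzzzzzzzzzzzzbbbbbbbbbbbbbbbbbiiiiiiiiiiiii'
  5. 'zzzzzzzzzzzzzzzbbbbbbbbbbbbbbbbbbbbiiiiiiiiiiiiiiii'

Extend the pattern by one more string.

zzzzzzzzzzzzzzzzzbbbbbbbbbbbbbbbbbbbbbbbiiiiiiiiiiiiiiiiiii

Term n consists of 2n+3 z's, followed by 3n+2 b's, followed by 3n-2 i's, where the shown terms are n = 2, 3, 4, 5, 6.
For the next term, n = 7, so the run lengths are 17, 23, 19.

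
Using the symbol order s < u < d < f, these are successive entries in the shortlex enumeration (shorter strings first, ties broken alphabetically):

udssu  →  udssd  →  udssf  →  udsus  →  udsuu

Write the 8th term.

Continuing the enumeration 3 steps past udsuu: udsuu → udsud → udsuf → (answer).

udsds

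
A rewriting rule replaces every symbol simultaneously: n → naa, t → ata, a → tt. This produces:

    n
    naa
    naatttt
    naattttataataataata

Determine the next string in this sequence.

Replace each of the 19 characters of naattttataataataata in place — naa tt tt ata ata ata ata tt ata tt tt ata tt tt ata tt tt ata tt — and concatenate.

naattttataataataatattatattttatattttatattttatatt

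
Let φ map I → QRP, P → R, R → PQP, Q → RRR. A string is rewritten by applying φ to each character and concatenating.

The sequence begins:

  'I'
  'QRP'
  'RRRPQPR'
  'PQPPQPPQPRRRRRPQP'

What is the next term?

RRRRRRRRRRRRRRRPQPPQPPQPPQPPQPRRRRR

Applying the rule to each of the 17 symbols of PQPPQPPQPRRRRRPQP gives the pieces R RRR R R RRR R R RRR R PQP PQP PQP PQP PQP R RRR R, which concatenate to the answer.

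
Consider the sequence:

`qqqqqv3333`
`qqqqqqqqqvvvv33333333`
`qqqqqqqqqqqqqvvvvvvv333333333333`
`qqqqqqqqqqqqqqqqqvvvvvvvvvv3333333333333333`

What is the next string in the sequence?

qqqqqqqqqqqqqqqqqqqqqvvvvvvvvvvvvv33333333333333333333

Each string has the form q^{4n+1} v^{3n-2} 3^{4n} (n = 1, 2, …).
Setting n = 5 gives 21, 13, 20 characters in each block.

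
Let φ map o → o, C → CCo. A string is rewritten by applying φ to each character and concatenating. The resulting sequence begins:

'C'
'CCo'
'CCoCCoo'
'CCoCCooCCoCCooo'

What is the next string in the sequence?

CCoCCooCCoCCoooCCoCCooCCoCCoooo

Applying the rule to each of the 15 symbols of CCoCCooCCoCCooo gives the pieces CCo CCo o CCo CCo o o CCo CCo o CCo CCo o o o, which concatenate to the answer.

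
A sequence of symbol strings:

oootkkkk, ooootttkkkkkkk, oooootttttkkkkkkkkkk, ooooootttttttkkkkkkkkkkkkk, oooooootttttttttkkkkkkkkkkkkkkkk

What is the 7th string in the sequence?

Each string has the form o^{n+2} t^{2n-1} k^{3n+1} (n = 1, 2, …).
At n = 7 the blocks have lengths 9, 13, 22.

oooooooootttttttttttttkkkkkkkkkkkkkkkkkkkkkk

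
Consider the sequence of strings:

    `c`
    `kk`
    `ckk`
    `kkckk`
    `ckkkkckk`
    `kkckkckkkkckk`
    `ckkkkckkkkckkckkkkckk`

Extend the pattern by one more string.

This is a Fibonacci-style word recurrence s(k) = s(k−2)·s(k−1): e.g. c·kk = ckk.
The next term joins kkckkckkkkckk and ckkkkckkkkckkckkkkckk.

kkckkckkkkckkckkkkckkkkckkckkkkckk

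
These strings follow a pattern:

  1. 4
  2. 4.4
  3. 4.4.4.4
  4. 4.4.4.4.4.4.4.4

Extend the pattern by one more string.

4.4.4.4.4.4.4.4.4.4.4.4.4.4.4.4

Every step duplicates the string with '.' between the halves.
One more doubling of 4.4.4.4.4.4.4.4 gives the answer.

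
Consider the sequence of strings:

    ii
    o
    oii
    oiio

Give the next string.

From term 3 onward, concatenate the last term with the second-to-last: o·ii = oii, oii·o = oiio, …
The next term joins oiio and oii.

oiiooii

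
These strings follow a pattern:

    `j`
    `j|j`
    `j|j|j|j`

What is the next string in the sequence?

Each string is two copies of the previous one joined by '|'.
So the next term is two copies of j|j|j|j with '|' between the halves.

j|j|j|j|j|j|j|j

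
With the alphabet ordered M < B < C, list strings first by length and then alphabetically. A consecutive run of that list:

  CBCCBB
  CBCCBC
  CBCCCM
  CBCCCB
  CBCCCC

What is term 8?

Continuing the enumeration 3 steps past CBCCCC: CBCCCC → CCMMMM → CCMMMB → (answer).

CCMMMC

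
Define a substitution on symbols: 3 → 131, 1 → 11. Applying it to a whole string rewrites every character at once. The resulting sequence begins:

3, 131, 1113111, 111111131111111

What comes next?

φ(111111131111111) expands symbol-by-symbol to 11 11 11 11 11 11 11 131 11 11 11 11 11 11 11; joining the 15 pieces gives the next term.

1111111111111113111111111111111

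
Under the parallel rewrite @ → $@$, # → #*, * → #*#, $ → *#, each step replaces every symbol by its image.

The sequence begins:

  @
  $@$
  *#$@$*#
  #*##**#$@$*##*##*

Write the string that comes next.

Applying the rule to each of the 17 symbols of #*##**#$@$*##*##* gives the pieces #* #*# #* #* #*# #*# #* *# $@$ *# #*# #* #* #*# #* #* #*#, which concatenate to the answer.

#*#*##*#*#*##*##**#$@$*##*##*#*#*##*#*#*#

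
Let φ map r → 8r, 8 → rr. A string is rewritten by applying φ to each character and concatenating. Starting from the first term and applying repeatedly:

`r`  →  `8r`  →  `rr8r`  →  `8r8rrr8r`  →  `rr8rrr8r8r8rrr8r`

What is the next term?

φ(rr8rrr8r8r8rrr8r) expands symbol-by-symbol to 8r 8r rr 8r 8r 8r rr 8r rr 8r rr 8r 8r 8r rr 8r; joining the 16 pieces gives the next term.

8r8rrr8r8r8rrr8rrr8rrr8r8r8rrr8r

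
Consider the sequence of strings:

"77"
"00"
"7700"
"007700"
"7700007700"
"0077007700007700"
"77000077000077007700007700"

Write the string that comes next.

Each term (from the third on) is the two preceding terms concatenated in order: term 3 = 77·00 = 7700.
So term 8 is 0077007700007700·77000077000077007700007700.

007700770000770077000077000077007700007700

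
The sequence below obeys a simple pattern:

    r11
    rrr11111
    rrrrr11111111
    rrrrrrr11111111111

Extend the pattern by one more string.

Term n consists of 2n-1 r's, followed by 3n-1 1's (n = 1, 2, …).
At n = 5 the blocks have lengths 9, 14.

rrrrrrrrr11111111111111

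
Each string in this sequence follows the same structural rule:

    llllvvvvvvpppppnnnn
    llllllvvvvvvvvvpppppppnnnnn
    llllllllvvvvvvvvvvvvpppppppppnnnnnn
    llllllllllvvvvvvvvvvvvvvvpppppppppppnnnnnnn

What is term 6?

The n-th term is 2n+2 l's then 3n+3 v's then 2n+3 p's then n+3 n's (n = 1, 2, …).
At n = 6 the blocks have lengths 14, 21, 15, 9.

llllllllllllllvvvvvvvvvvvvvvvvvvvvvpppppppppppppppnnnnnnnnn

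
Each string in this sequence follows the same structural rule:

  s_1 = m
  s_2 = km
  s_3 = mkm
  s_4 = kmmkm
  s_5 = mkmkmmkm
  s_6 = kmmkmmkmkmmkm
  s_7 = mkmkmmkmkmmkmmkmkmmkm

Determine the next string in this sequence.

kmmkmmkmkmmkmmkmkmmkmkmmkmmkmkmmkm

From term 3 onward, concatenate the second-to-last term with the last: m·km = mkm, km·mkm = kmmkm, …
The next term joins kmmkmmkmkmmkm and mkmkmmkmkmmkmmkmkmmkm.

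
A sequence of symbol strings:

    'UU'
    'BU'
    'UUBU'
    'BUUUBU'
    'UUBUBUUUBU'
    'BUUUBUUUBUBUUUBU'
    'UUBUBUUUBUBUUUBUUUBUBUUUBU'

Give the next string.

BUUUBUUUBUBUUUBUUUBUBUUUBUBUUUBUUUBUBUUUBU

From term 3 onward, concatenate the second-to-last term with the last: UU·BU = UUBU, BU·UUBU = BUUUBU, …
Continuing: BUUUBUUUBUBUUUBU · UUBUBUUUBUBUUUBUUUBUBUUUBU gives term 8.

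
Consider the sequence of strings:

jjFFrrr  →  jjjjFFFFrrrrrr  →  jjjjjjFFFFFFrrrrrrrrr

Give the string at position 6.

jjjjjjjjjjjjFFFFFFFFFFFFrrrrrrrrrrrrrrrrrr

Term n consists of 2n j's, followed by 2n F's, followed by 3n r's (n = 1, 2, …).
Setting n = 6 gives 12, 12, 18 characters in each block.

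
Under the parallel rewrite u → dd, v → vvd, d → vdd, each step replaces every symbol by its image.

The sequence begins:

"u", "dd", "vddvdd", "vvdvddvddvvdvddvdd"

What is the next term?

vvdvvdvddvvdvddvddvvdvddvddvvdvvdvddvvdvddvddvvdvddvdd

φ(vvdvddvddvvdvddvdd) expands symbol-by-symbol to vvd vvd vdd vvd vdd vdd vvd vdd vdd vvd vvd vdd vvd vdd vdd vvd vdd vdd; joining the 18 pieces gives the next term.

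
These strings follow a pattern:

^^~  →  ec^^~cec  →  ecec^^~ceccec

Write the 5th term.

ecececec^^~ceccecceccec

Every step adds ec to the front and cec to the end of the previous string.
From ecec^^~ceccec, 2 further steps: ecec^^~ceccec → ececec^^~cecceccec → (answer).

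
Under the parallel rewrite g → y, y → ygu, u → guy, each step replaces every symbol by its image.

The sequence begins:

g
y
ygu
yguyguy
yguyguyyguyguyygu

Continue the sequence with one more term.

φ(yguyguyyguyguyygu) expands symbol-by-symbol to ygu y guy ygu y guy ygu ygu y guy ygu y guy ygu ygu y guy; joining the 17 pieces gives the next term.

yguyguyyguyguyyguyguyguyyguyguyyguyguyguy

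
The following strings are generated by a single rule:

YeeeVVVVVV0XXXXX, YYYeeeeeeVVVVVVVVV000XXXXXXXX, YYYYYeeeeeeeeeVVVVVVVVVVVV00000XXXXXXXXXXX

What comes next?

Term n consists of 2n-1 Y's, followed by 3n e's, followed by 3n+3 V's, followed by 2n-1 0's, followed by 3n+2 X's (n = 1, 2, …).
For the next term, n = 4, so the run lengths are 7, 12, 15, 7, 14.

YYYYYYYeeeeeeeeeeeeVVVVVVVVVVVVVVV0000000XXXXXXXXXXXXXX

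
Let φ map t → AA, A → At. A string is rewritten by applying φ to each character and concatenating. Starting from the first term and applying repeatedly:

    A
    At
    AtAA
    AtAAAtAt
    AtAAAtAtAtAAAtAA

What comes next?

AtAAAtAtAtAAAtAAAtAAAtAtAtAAAtAt

Applying the rule to each of the 16 symbols of AtAAAtAtAtAAAtAA gives the pieces At AA At At At AA At AA At AA At At At AA At At, which concatenate to the answer.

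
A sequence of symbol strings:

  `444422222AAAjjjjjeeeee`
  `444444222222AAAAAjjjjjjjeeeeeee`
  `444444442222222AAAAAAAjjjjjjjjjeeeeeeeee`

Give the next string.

Each string has the form 4^{2n} 2^{n+3} A^{2n-1} j^{2n+1} e^{2n+1}, where the shown terms are n = 2, 3, 4.
For the next term, n = 5, so the run lengths are 10, 8, 9, 11, 11.

444444444422222222AAAAAAAAAjjjjjjjjjjjeeeeeeeeeee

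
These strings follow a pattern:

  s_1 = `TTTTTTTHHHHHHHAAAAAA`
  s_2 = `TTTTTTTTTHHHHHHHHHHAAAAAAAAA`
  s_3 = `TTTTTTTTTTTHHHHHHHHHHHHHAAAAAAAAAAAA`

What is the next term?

Term n consists of 2n+3 T's, followed by 3n+1 H's, followed by 3n A's, where the shown terms are n = 2, 3, 4.
At n = 5 the blocks have lengths 13, 16, 15.

TTTTTTTTTTTTTHHHHHHHHHHHHHHHHAAAAAAAAAAAAAAA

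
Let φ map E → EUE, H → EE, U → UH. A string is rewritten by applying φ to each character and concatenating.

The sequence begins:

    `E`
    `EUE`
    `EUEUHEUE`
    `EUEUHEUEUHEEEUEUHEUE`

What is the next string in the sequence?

Applying the rule to each of the 20 symbols of EUEUHEUEUHEEEUEUHEUE gives the pieces EUE UH EUE UH EE EUE UH EUE UH EE EUE EUE EUE UH EUE UH EE EUE UH EUE, which concatenate to the answer.

EUEUHEUEUHEEEUEUHEUEUHEEEUEEUEEUEUHEUEUHEEEUEUHEUE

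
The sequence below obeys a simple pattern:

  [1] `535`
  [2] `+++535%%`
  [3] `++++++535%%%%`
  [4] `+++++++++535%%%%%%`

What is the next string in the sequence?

Each term wraps the previous one in +++ on the left and %% on the right.
Applying this once more to +++++++++535%%%%%%:

++++++++++++535%%%%%%%%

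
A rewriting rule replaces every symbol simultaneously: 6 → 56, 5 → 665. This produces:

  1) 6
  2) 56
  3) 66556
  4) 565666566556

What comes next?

Expanding 565666566556: 5→665, 6→56, 5→665, 6→56, 6→56, 6→56, 5→665, 6→56, 6→56, 5→665, 5→665, 6→56. Concatenated: 665 56 665 56 56 56 665 56 56 665 665 56.

66556665565656665565666566556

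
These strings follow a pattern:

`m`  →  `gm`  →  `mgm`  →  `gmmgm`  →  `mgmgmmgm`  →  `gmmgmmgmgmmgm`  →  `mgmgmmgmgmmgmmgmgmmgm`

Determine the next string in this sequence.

gmmgmmgmgmmgmmgmgmmgmgmmgmmgmgmmgm

From term 3 onward, concatenate the second-to-last term with the last: m·gm = mgm, gm·mgm = gmmgm, …
The next term joins gmmgmmgmgmmgm and mgmgmmgmgmmgmmgmgmmgm.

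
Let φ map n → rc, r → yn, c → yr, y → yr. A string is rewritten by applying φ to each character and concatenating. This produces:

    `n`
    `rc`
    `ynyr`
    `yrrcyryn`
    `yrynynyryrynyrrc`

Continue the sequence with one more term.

Rewriting the 16 symbols of yrynynyryrynyrrc one by one yields yr yn yr rc yr rc yr yn yr yn yr rc yr yn yn yr; concatenated:

yrynyrrcyrrcyrynyrynyrrcyrynynyr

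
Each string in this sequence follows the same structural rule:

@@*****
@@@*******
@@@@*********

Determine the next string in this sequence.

Term n consists of n @'s, followed by 2n+1 *'s, where the shown terms are n = 2, 3, 4.
Setting n = 5 gives 5, 11 characters in each block.

@@@@@***********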